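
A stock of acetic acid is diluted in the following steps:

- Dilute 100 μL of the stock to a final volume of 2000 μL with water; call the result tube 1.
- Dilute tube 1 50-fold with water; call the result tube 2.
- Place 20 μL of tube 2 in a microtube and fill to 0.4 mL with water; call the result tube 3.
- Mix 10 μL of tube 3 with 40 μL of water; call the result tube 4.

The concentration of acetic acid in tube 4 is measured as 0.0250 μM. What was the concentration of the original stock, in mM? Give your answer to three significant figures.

2.50 mM

Step 1: 100 μL brought to 2000 μL → factor 2000/100 = 20
Step 2: 50-fold → factor 50
Step 3: 20 μL brought to 0.4 mL → factor 400/20 = 20
Step 4: 10 μL + 40 μL = 50 μL total → factor 50/10 = 5
Overall dilution factor = 20 × 50 × 20 × 5 = 1 × 10^5
Stock = 0.0250 μM × 1 × 10^5 = 2500 μM = 2.50 mM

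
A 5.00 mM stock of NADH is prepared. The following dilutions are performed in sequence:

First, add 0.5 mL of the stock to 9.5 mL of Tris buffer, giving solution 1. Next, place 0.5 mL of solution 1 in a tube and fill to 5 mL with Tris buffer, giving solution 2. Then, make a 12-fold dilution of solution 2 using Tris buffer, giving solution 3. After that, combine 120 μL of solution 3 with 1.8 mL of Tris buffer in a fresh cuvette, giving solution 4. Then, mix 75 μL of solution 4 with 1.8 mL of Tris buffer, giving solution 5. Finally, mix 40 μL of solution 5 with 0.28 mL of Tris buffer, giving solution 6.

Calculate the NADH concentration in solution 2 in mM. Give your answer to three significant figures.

0.0250 mM

Step 1: 0.5 mL + 9.5 mL = 10 mL total → factor 10/0.5 = 20
Step 2: 0.5 mL brought to 5 mL → factor 5/0.5 = 10
Dilution factor through solution 2 = 20 × 10 = 200
[solution 2] = 5.00 mM / 200 = 0.0250 mM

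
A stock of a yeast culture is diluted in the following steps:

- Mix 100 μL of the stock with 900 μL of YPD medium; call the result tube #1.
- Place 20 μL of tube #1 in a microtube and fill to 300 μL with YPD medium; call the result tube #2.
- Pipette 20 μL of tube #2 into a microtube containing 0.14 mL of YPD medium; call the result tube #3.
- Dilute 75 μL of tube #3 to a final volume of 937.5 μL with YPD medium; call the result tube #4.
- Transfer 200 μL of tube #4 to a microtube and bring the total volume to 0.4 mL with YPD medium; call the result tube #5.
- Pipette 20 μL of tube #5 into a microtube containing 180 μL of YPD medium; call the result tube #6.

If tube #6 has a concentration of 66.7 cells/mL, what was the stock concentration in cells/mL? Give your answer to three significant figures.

Step 1: 100 μL + 900 μL = 1000 μL total → factor 1000/100 = 10
Step 2: 20 μL brought to 300 μL → factor 300/20 = 15
Step 3: 20 μL + 0.14 mL = 160 μL total → factor 160/20 = 8
Step 4: 75 μL brought to 937.5 μL → factor 937.5/75 = 12.5
Step 5: 200 μL brought to 0.4 mL → factor 400/200 = 2
Step 6: 20 μL + 180 μL = 200 μL total → factor 200/20 = 10
Overall dilution factor = 10 × 15 × 8 × 12.5 × 2 × 10 = 3 × 10^5
Stock = 66.7 cells/mL × 3 × 10^5 = 2.00 × 10^7 cells/mL

2.00 × 10^7 cells/mL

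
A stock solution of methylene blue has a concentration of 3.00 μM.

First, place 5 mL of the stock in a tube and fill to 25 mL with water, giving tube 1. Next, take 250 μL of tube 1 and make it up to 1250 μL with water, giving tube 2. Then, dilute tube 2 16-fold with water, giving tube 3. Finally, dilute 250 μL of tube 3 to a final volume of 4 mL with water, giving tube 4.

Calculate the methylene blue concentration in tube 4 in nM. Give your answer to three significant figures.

Step 1: 5 mL brought to 25 mL → factor 25/5 = 5
Step 2: 250 μL brought to 1250 μL → factor 1250/250 = 5
Step 3: 16-fold → factor 16
Step 4: 250 μL brought to 4 mL → factor 4000/250 = 16
Dilution factor through tube 4 = 5 × 5 × 16 × 16 = 6400
[tube 4] = 3.00 μM / 6400 = 0.0004687 μM = 0.469 nM

0.469 nM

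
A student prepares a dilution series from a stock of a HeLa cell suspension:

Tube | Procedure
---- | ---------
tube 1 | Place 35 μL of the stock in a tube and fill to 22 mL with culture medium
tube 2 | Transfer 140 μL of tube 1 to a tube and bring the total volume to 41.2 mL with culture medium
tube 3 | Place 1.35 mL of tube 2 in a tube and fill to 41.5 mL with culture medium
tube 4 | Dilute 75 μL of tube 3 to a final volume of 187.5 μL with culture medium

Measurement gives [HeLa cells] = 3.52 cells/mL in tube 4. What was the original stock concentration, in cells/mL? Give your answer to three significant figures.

5.00 × 10^7 cells/mL

Step 1: 35 μL brought to 22 mL → factor 22000/35 = 628.57
Step 2: 140 μL brought to 41.2 mL → factor 41200/140 = 294.29
Step 3: 1.35 mL brought to 41.5 mL → factor 41.5/1.35 = 30.741
Step 4: 75 μL brought to 187.5 μL → factor 187.5/75 = 2.5
Overall dilution factor = 628.57 × 294.29 × 30.741 × 2.5 = 1.4216 × 10^7
Stock = 3.52 cells/mL × 1.4216 × 10^7 = 5.00 × 10^7 cells/mL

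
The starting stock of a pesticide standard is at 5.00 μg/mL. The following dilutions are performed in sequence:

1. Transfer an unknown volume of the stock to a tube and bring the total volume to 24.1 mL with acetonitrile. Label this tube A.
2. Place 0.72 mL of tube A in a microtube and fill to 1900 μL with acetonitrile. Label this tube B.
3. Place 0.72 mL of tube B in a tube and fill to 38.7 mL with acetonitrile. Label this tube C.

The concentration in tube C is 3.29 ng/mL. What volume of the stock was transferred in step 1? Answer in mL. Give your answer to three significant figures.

Step 1: v brought to 24.1 mL → factor = 24.1 mL/v
Step 2: 0.72 mL brought to 1900 μL → factor 1.9/0.72 = 2.6389
Step 3: 0.72 mL brought to 38.7 mL → factor 38.7/0.72 = 53.75
Product of known-step factors = 141.84
Overall factor = 5.00 μg/mL / (3.29 ng/mL) = 1519.8
Step-1 factor = 1519.8 / 141.84 = 10.715
v = 24.1 mL / 10.715 = 2.25 mL

2.25 mL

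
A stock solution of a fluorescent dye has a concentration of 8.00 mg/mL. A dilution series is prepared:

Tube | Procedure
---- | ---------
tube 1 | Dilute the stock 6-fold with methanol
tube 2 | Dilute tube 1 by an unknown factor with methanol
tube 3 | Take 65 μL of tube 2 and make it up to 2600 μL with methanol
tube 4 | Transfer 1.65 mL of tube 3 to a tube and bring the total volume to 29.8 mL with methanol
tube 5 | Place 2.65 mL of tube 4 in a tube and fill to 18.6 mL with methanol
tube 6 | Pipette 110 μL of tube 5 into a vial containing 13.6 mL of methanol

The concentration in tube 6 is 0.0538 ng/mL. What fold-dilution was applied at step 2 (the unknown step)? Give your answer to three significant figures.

39.2-fold

Step 1: 6-fold → factor 6
Step 2: unknown factor x
Step 3: 65 μL brought to 2600 μL → factor 2600/65 = 40
Step 4: 1.65 mL brought to 29.8 mL → factor 29.8/1.65 = 18.061
Step 5: 2.65 mL brought to 18.6 mL → factor 18.6/2.65 = 7.0189
Step 6: 110 μL + 13.6 mL = 13710 μL total → factor 13710/110 = 124.64
Product of known-step factors = 3.7919 × 10^6
Overall factor = 8.00 mg/mL / (0.0538 ng/mL) = 1.487 × 10^8
x = 1.487 × 10^8 / 3.7919 × 10^6 = 39.2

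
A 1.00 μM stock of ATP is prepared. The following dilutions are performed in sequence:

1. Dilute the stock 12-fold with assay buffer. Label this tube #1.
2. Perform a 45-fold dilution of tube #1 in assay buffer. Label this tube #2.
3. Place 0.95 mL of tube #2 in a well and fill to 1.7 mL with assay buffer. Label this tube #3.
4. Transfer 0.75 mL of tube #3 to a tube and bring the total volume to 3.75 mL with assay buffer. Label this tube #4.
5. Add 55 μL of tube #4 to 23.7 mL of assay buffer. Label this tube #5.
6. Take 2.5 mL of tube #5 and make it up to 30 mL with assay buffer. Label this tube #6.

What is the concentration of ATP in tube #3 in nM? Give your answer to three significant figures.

Step 1: 12-fold → factor 12
Step 2: 45-fold → factor 45
Step 3: 0.95 mL brought to 1.7 mL → factor 1.7/0.95 = 1.7895
Dilution factor through tube #3 = 12 × 45 × 1.7895 = 966.32
[tube #3] = 1.00 μM / 966.32 = 0.001035 μM = 1.03 nM

1.03 nM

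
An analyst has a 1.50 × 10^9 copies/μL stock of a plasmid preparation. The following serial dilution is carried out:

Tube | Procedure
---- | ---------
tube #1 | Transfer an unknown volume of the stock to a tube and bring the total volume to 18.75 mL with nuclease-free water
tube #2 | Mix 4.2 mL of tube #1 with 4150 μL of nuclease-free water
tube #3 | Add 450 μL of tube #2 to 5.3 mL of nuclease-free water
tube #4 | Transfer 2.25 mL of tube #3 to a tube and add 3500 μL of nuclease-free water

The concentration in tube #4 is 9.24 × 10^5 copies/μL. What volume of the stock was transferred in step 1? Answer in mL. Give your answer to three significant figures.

Step 1: v brought to 18.75 mL → factor = 18.75 mL/v
Step 2: 4.2 mL + 4150 μL = 8.35 mL total → factor 8.35/4.2 = 1.9881
Step 3: 450 μL + 5.3 mL = 5750 μL total → factor 5750/450 = 12.778
Step 4: 2.25 mL + 3500 μL = 5.75 mL total → factor 5.75/2.25 = 2.5556
Product of known-step factors = 64.92
Overall factor = 1.50 × 10^9 copies/μL / (9.24 × 10^5 copies/μL) = 1623.4
Step-1 factor = 1623.4 / 64.92 = 25.006
v = 18.75 mL / 25.006 = 0.750 mL

0.750 mL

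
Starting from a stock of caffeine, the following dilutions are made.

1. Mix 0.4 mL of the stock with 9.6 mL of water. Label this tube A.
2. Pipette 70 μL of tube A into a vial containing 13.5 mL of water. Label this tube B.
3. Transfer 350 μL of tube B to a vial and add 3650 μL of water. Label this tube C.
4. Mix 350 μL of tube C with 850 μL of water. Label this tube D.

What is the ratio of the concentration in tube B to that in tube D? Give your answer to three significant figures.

39.2

Step 1: 0.4 mL + 9.6 mL = 10 mL total → factor 10/0.4 = 25
Step 2: 70 μL + 13.5 mL = 13570 μL total → factor 13570/70 = 193.86
Step 3: 350 μL + 3650 μL = 4000 μL total → factor 4000/350 = 11.429
Step 4: 350 μL + 850 μL = 1200 μL total → factor 1200/350 = 3.4286
Dilution factor to tube B = 4846.4; to tube D = 1.899 × 10^5
[tube B]/[tube D] = (factor to tube D)/(factor to tube B) = 1.899 × 10^5/4846.4 = 39.2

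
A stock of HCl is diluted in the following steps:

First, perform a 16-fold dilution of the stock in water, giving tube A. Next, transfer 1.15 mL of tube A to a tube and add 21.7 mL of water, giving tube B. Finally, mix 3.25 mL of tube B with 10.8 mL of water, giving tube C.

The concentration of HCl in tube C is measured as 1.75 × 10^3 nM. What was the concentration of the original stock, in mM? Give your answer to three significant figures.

2.41 mM

Step 1: 16-fold → factor 16
Step 2: 1.15 mL + 21.7 mL = 22.85 mL total → factor 22.85/1.15 = 19.87
Step 3: 3.25 mL + 10.8 mL = 14.05 mL total → factor 14.05/3.25 = 4.3231
Overall dilution factor = 16 × 19.87 × 4.3231 = 1374.4
Stock = 1.75 × 10^3 nM × 1374.4 = 2.405 × 10^6 nM = 2.41 mM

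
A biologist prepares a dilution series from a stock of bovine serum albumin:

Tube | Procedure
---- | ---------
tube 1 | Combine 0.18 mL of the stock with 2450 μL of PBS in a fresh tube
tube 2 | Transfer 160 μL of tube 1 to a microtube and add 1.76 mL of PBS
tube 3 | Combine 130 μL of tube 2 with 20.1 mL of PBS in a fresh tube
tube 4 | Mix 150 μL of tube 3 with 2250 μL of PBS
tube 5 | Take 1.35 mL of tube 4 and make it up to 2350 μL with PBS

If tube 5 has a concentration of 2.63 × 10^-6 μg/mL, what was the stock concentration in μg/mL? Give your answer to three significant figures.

2.00 μg/mL

Step 1: 0.18 mL + 2450 μL = 2.63 mL total → factor 2.63/0.18 = 14.611
Step 2: 160 μL + 1.76 mL = 1920 μL total → factor 1920/160 = 12
Step 3: 130 μL + 20.1 mL = 20230 μL total → factor 20230/130 = 155.62
Step 4: 150 μL + 2250 μL = 2400 μL total → factor 2400/150 = 16
Step 5: 1.35 mL brought to 2350 μL → factor 2.35/1.35 = 1.7407
Overall dilution factor = 14.611 × 12 × 155.62 × 16 × 1.7407 = 7.5993 × 10^5
Stock = 2.63 × 10^-6 μg/mL × 7.5993 × 10^5 = 2.00 μg/mL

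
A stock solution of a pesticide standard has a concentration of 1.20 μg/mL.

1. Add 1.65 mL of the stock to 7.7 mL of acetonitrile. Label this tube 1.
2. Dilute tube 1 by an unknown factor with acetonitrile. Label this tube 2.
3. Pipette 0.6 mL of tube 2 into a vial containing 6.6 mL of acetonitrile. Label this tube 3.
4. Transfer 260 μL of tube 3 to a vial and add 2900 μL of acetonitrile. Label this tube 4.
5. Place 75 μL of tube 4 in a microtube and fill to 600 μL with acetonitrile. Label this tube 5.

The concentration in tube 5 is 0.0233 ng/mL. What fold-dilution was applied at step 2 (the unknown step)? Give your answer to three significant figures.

7.79-fold

Step 1: 1.65 mL + 7.7 mL = 9.35 mL total → factor 9.35/1.65 = 5.6667
Step 2: unknown factor x
Step 3: 0.6 mL + 6.6 mL = 7.2 mL total → factor 7.2/0.6 = 12
Step 4: 260 μL + 2900 μL = 3160 μL total → factor 3160/260 = 12.154
Step 5: 75 μL brought to 600 μL → factor 600/75 = 8
Product of known-step factors = 6611.7
Overall factor = 1.20 μg/mL / (0.0233 ng/mL) = 51502
x = 51502 / 6611.7 = 7.79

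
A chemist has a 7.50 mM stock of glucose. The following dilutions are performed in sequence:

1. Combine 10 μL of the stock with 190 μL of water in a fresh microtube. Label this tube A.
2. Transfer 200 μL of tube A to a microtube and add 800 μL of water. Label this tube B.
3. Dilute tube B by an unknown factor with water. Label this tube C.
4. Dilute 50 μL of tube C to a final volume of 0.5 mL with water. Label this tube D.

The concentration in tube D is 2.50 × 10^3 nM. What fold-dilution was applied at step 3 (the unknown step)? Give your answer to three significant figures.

3.00-fold

Step 1: 10 μL + 190 μL = 200 μL total → factor 200/10 = 20
Step 2: 200 μL + 800 μL = 1000 μL total → factor 1000/200 = 5
Step 3: unknown factor x
Step 4: 50 μL brought to 0.5 mL → factor 500/50 = 10
Product of known-step factors = 1000
Overall factor = 7.50 mM / (2.50 × 10^3 nM) = 3000
x = 3000 / 1000 = 3.00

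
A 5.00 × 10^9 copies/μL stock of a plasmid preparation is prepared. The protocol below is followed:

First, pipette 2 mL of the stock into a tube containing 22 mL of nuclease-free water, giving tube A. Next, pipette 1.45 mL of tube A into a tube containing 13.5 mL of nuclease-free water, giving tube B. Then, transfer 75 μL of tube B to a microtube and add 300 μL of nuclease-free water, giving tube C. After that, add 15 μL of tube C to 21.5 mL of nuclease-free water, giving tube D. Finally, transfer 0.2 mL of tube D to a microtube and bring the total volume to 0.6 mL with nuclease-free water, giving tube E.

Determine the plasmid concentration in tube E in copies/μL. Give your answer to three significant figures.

Step 1: 2 mL + 22 mL = 24 mL total → factor 24/2 = 12
Step 2: 1.45 mL + 13.5 mL = 14.95 mL total → factor 14.95/1.45 = 10.31
Step 3: 75 μL + 300 μL = 375 μL total → factor 375/75 = 5
Step 4: 15 μL + 21.5 mL = 21515 μL total → factor 21515/15 = 1434.3
Step 5: 0.2 mL brought to 0.6 mL → factor 0.6/0.2 = 3
Overall dilution factor = 12 × 10.31 × 5 × 1434.3 × 3 = 2.6619 × 10^6
Final = 5.00 × 10^9 copies/μL / 2.6619 × 10^6 = 1.88 × 10^3 copies/μL

1.88 × 10^3 copies/μL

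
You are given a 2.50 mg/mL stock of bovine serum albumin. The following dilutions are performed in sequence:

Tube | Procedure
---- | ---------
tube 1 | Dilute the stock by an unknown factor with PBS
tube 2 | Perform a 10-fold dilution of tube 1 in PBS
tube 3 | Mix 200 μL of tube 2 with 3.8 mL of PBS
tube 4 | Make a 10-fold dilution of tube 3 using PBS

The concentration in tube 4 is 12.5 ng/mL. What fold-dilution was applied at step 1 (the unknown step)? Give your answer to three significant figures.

100-fold

Step 1: unknown factor x
Step 2: 10-fold → factor 10
Step 3: 200 μL + 3.8 mL = 4000 μL total → factor 4000/200 = 20
Step 4: 10-fold → factor 10
Product of known-step factors = 2000
Overall factor = 2.50 mg/mL / (12.5 ng/mL) = 2 × 10^5
x = 2 × 10^5 / 2000 = 100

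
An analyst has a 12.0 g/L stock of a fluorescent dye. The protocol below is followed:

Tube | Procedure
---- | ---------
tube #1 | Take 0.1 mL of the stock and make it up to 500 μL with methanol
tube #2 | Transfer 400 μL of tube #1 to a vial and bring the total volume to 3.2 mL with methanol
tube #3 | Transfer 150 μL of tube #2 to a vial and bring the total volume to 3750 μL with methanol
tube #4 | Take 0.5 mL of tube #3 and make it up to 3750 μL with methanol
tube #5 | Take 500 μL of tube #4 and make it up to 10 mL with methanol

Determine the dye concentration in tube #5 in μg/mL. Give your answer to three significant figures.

0.0800 μg/mL

Step 1: 0.1 mL brought to 500 μL → factor 0.5/0.1 = 5
Step 2: 400 μL brought to 3.2 mL → factor 3200/400 = 8
Step 3: 150 μL brought to 3750 μL → factor 3750/150 = 25
Step 4: 0.5 mL brought to 3750 μL → factor 3.75/0.5 = 7.5
Step 5: 500 μL brought to 10 mL → factor 10000/500 = 20
Overall dilution factor = 5 × 8 × 25 × 7.5 × 20 = 1.5 × 10^5
Final = 12.0 g/L / 1.5 × 10^5 = 8.000 × 10^-5 g/L = 0.0800 μg/mL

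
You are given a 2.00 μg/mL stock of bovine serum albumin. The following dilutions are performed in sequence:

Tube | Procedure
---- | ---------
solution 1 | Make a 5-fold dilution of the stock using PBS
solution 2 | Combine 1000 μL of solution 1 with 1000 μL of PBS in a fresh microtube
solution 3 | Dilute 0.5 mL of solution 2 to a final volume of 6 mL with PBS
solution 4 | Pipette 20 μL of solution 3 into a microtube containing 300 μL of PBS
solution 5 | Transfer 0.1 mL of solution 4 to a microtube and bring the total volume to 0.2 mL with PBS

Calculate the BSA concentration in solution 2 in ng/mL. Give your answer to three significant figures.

200 ng/mL

Step 1: 5-fold → factor 5
Step 2: 1000 μL + 1000 μL = 2000 μL total → factor 2000/1000 = 2
Dilution factor through solution 2 = 5 × 2 = 10
[solution 2] = 2.00 μg/mL / 10 = 0.2000 μg/mL = 200 ng/mL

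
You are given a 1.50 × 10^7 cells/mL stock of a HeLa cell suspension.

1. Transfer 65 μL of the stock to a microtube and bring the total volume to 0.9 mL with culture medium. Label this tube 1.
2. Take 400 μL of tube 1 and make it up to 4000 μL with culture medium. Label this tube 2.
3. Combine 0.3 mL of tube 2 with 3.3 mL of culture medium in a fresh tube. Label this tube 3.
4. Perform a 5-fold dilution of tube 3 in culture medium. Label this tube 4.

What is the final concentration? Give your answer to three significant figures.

1.81 × 10^3 cells/mL

Step 1: 65 μL brought to 0.9 mL → factor 900/65 = 13.846
Step 2: 400 μL brought to 4000 μL → factor 4000/400 = 10
Step 3: 0.3 mL + 3.3 mL = 3.6 mL total → factor 3.6/0.3 = 12
Step 4: 5-fold → factor 5
Overall dilution factor = 13.846 × 10 × 12 × 5 = 8307.7
Final = 1.50 × 10^7 cells/mL / 8307.7 = 1.81 × 10^3 cells/mL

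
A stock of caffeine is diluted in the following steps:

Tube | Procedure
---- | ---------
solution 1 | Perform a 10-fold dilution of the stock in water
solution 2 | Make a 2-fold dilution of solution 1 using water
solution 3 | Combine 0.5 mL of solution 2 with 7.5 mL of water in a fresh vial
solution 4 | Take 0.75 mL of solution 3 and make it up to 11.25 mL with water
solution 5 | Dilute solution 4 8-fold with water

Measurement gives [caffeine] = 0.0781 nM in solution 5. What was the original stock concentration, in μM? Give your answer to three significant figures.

3.00 μM

Step 1: 10-fold → factor 10
Step 2: 2-fold → factor 2
Step 3: 0.5 mL + 7.5 mL = 8 mL total → factor 8/0.5 = 16
Step 4: 0.75 mL brought to 11.25 mL → factor 11.25/0.75 = 15
Step 5: 8-fold → factor 8
Overall dilution factor = 10 × 2 × 16 × 15 × 8 = 38400
Stock = 0.0781 nM × 38400 = 2999 nM = 3.00 μM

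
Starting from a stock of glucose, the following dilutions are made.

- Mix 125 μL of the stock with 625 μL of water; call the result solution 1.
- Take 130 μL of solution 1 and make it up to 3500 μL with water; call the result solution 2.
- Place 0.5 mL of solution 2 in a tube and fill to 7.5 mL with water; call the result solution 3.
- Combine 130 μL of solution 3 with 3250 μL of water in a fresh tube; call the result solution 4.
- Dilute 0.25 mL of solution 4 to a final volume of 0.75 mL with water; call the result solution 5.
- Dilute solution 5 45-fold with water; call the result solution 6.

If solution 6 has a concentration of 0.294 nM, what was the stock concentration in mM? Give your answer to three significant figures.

2.50 mM

Step 1: 125 μL + 625 μL = 750 μL total → factor 750/125 = 6
Step 2: 130 μL brought to 3500 μL → factor 3500/130 = 26.923
Step 3: 0.5 mL brought to 7.5 mL → factor 7.5/0.5 = 15
Step 4: 130 μL + 3250 μL = 3380 μL total → factor 3380/130 = 26
Step 5: 0.25 mL brought to 0.75 mL → factor 0.75/0.25 = 3
Step 6: 45-fold → factor 45
Overall dilution factor = 6 × 26.923 × 15 × 26 × 3 × 45 = 8.505 × 10^6
Stock = 0.294 nM × 8.505 × 10^6 = 2.500 × 10^6 nM = 2.50 mM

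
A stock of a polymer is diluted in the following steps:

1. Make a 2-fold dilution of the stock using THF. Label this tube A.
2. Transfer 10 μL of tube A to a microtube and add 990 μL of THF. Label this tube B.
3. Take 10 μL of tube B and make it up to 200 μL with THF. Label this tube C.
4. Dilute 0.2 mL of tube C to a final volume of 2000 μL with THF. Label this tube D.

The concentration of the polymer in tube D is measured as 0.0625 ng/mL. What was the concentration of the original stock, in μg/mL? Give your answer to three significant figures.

2.50 μg/mL

Step 1: 2-fold → factor 2
Step 2: 10 μL + 990 μL = 1000 μL total → factor 1000/10 = 100
Step 3: 10 μL brought to 200 μL → factor 200/10 = 20
Step 4: 0.2 mL brought to 2000 μL → factor 2/0.2 = 10
Overall dilution factor = 2 × 100 × 20 × 10 = 40000
Stock = 0.0625 ng/mL × 40000 = 2500 ng/mL = 2.50 μg/mL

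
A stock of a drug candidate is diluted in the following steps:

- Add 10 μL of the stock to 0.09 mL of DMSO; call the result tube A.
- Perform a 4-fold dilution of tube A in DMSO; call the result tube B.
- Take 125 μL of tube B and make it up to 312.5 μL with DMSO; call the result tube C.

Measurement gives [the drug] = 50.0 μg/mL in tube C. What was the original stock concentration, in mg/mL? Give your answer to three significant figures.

Step 1: 10 μL + 0.09 mL = 100 μL total → factor 100/10 = 10
Step 2: 4-fold → factor 4
Step 3: 125 μL brought to 312.5 μL → factor 312.5/125 = 2.5
Overall dilution factor = 10 × 4 × 2.5 = 100
Stock = 50.0 μg/mL × 100 = 5000 μg/mL = 5.00 mg/mL

5.00 mg/mL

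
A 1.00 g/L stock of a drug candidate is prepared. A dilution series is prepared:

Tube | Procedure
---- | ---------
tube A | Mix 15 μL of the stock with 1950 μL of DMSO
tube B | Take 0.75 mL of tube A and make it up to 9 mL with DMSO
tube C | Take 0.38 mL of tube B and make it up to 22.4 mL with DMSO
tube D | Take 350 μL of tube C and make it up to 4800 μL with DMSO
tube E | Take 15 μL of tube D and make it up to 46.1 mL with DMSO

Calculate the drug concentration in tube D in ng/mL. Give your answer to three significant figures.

0.787 ng/mL

Step 1: 15 μL + 1950 μL = 1965 μL total → factor 1965/15 = 131
Step 2: 0.75 mL brought to 9 mL → factor 9/0.75 = 12
Step 3: 0.38 mL brought to 22.4 mL → factor 22.4/0.38 = 58.947
Step 4: 350 μL brought to 4800 μL → factor 4800/350 = 13.714
Dilution factor through tube D = 131 × 12 × 58.947 × 13.714 = 1.2708 × 10^6
[tube D] = 1.00 g/L / 1.2708 × 10^6 = 7.869 × 10^-7 g/L = 0.787 ng/mL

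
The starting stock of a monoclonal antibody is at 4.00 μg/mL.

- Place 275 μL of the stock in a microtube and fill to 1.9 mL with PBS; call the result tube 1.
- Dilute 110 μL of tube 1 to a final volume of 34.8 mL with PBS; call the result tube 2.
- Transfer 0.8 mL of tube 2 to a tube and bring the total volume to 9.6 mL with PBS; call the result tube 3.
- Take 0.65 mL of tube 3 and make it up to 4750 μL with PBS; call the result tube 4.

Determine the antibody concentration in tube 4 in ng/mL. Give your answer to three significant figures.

Step 1: 275 μL brought to 1.9 mL → factor 1900/275 = 6.9091
Step 2: 110 μL brought to 34.8 mL → factor 34800/110 = 316.36
Step 3: 0.8 mL brought to 9.6 mL → factor 9.6/0.8 = 12
Step 4: 0.65 mL brought to 4750 μL → factor 4.75/0.65 = 7.3077
Overall dilution factor = 6.9091 × 316.36 × 12 × 7.3077 = 1.9168 × 10^5
Final = 4.00 μg/mL / 1.9168 × 10^5 = 2.087 × 10^-5 μg/mL = 0.0209 ng/mL

0.0209 ng/mL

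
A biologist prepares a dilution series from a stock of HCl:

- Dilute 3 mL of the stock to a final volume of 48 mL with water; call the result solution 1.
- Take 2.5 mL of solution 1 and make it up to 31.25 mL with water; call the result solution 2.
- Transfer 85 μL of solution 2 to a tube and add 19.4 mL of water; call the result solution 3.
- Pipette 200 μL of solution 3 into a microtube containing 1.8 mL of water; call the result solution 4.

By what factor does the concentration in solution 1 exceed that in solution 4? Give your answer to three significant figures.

Step 1: 3 mL brought to 48 mL → factor 48/3 = 16
Step 2: 2.5 mL brought to 31.25 mL → factor 31.25/2.5 = 12.5
Step 3: 85 μL + 19.4 mL = 19485 μL total → factor 19485/85 = 229.24
Step 4: 200 μL + 1.8 mL = 2000 μL total → factor 2000/200 = 10
Dilution factor to solution 1 = 16; to solution 4 = 4.5847 × 10^5
[solution 1]/[solution 4] = (factor to solution 4)/(factor to solution 1) = 4.5847 × 10^5/16 = 2.87 × 10^4

2.87 × 10^4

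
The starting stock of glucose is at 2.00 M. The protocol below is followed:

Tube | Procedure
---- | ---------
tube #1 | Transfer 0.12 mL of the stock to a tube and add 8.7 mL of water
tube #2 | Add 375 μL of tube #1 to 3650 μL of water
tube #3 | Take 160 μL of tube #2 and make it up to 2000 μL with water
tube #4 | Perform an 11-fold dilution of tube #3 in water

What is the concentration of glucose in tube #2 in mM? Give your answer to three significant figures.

2.54 mM

Step 1: 0.12 mL + 8.7 mL = 8.82 mL total → factor 8.82/0.12 = 73.5
Step 2: 375 μL + 3650 μL = 4025 μL total → factor 4025/375 = 10.733
Dilution factor through tube #2 = 73.5 × 10.733 = 788.9
[tube #2] = 2.00 M / 788.9 = 0.002535 M = 2.54 mM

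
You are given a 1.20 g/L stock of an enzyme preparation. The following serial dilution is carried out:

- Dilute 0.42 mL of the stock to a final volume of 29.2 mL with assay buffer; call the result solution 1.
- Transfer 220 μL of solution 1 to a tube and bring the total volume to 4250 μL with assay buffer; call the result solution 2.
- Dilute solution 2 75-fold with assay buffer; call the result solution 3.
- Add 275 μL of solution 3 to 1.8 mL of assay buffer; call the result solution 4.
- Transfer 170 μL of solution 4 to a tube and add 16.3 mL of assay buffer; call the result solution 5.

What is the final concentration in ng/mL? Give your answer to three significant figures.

0.0163 ng/mL

Step 1: 0.42 mL brought to 29.2 mL → factor 29.2/0.42 = 69.524
Step 2: 220 μL brought to 4250 μL → factor 4250/220 = 19.318
Step 3: 75-fold → factor 75
Step 4: 275 μL + 1.8 mL = 2075 μL total → factor 2075/275 = 7.5455
Step 5: 170 μL + 16.3 mL = 16470 μL total → factor 16470/170 = 96.882
Overall dilution factor = 69.524 × 19.318 × 75 × 7.5455 × 96.882 = 7.3636 × 10^7
Final = 1.20 g/L / 7.3636 × 10^7 = 1.630 × 10^-8 g/L = 0.0163 ng/mL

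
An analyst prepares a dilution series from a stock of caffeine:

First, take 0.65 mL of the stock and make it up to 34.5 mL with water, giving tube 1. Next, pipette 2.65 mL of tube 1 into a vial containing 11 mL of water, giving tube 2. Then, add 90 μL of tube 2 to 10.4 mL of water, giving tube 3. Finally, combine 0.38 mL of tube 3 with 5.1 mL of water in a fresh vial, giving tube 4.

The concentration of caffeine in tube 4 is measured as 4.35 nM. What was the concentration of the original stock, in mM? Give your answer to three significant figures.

2.00 mM

Step 1: 0.65 mL brought to 34.5 mL → factor 34.5/0.65 = 53.077
Step 2: 2.65 mL + 11 mL = 13.65 mL total → factor 13.65/2.65 = 5.1509
Step 3: 90 μL + 10.4 mL = 10490 μL total → factor 10490/90 = 116.56
Step 4: 0.38 mL + 5.1 mL = 5.48 mL total → factor 5.48/0.38 = 14.421
Overall dilution factor = 53.077 × 5.1509 × 116.56 × 14.421 = 4.5954 × 10^5
Stock = 4.35 nM × 4.5954 × 10^5 = 1.999 × 10^6 nM = 2.00 mM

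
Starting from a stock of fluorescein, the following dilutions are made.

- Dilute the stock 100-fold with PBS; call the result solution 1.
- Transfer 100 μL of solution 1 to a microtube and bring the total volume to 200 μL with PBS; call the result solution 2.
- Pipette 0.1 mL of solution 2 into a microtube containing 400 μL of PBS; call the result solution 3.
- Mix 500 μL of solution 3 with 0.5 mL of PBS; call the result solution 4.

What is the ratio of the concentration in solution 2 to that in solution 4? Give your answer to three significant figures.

10.0

Step 1: 100-fold → factor 100
Step 2: 100 μL brought to 200 μL → factor 200/100 = 2
Step 3: 0.1 mL + 400 μL = 0.5 mL total → factor 0.5/0.1 = 5
Step 4: 500 μL + 0.5 mL = 1000 μL total → factor 1000/500 = 2
Dilution factor to solution 2 = 200; to solution 4 = 2000
[solution 2]/[solution 4] = (factor to solution 4)/(factor to solution 2) = 2000/200 = 10.0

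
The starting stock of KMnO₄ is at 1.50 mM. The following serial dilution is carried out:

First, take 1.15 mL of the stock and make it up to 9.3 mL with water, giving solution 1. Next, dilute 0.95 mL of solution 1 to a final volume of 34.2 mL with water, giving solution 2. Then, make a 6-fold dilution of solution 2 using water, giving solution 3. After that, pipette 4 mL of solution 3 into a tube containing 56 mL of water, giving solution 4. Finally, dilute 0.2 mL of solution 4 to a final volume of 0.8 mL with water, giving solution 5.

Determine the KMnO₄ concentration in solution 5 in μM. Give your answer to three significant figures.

Step 1: 1.15 mL brought to 9.3 mL → factor 9.3/1.15 = 8.087
Step 2: 0.95 mL brought to 34.2 mL → factor 34.2/0.95 = 36
Step 3: 6-fold → factor 6
Step 4: 4 mL + 56 mL = 60 mL total → factor 60/4 = 15
Step 5: 0.2 mL brought to 0.8 mL → factor 0.8/0.2 = 4
Overall dilution factor = 8.087 × 36 × 6 × 15 × 4 = 1.0481 × 10^5
Final = 1.50 mM / 1.0481 × 10^5 = 1.431 × 10^-5 mM = 0.0143 μM

0.0143 μM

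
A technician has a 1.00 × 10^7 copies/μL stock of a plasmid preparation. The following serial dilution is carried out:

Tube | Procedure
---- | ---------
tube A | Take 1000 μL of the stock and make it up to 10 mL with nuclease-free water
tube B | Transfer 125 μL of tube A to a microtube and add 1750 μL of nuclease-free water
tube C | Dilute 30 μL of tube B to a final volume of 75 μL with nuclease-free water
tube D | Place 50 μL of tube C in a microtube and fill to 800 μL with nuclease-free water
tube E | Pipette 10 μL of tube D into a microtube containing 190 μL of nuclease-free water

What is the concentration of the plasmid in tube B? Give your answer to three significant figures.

6.67 × 10^4 copies/μL

Step 1: 1000 μL brought to 10 mL → factor 10000/1000 = 10
Step 2: 125 μL + 1750 μL = 1875 μL total → factor 1875/125 = 15
Dilution factor through tube B = 10 × 15 = 150
[tube B] = 1.00 × 10^7 copies/μL / 150 = 6.67 × 10^4 copies/μL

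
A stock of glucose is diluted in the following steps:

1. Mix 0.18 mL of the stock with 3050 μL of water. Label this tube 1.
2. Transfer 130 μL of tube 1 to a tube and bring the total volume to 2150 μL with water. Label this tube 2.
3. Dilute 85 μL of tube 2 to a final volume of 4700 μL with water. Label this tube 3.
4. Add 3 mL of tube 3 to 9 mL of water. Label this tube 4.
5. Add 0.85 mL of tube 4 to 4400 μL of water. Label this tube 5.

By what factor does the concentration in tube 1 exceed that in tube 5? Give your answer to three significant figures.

Step 1: 0.18 mL + 3050 μL = 3.23 mL total → factor 3.23/0.18 = 17.944
Step 2: 130 μL brought to 2150 μL → factor 2150/130 = 16.538
Step 3: 85 μL brought to 4700 μL → factor 4700/85 = 55.294
Step 4: 3 mL + 9 mL = 12 mL total → factor 12/3 = 4
Step 5: 0.85 mL + 4400 μL = 5.25 mL total → factor 5.25/0.85 = 6.1765
Dilution factor to tube 1 = 17.944; to tube 5 = 4.0542 × 10^5
[tube 1]/[tube 5] = (factor to tube 5)/(factor to tube 1) = 4.0542 × 10^5/17.944 = 2.26 × 10^4

2.26 × 10^4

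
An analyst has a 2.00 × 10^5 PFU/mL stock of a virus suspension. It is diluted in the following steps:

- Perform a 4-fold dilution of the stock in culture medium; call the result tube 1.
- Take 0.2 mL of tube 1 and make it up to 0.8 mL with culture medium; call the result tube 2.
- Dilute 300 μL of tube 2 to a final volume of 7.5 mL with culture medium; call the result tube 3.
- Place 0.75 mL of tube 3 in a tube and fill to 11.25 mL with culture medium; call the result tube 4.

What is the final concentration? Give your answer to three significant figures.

33.3 PFU/mL

Step 1: 4-fold → factor 4
Step 2: 0.2 mL brought to 0.8 mL → factor 0.8/0.2 = 4
Step 3: 300 μL brought to 7.5 mL → factor 7500/300 = 25
Step 4: 0.75 mL brought to 11.25 mL → factor 11.25/0.75 = 15
Overall dilution factor = 4 × 4 × 25 × 15 = 6000
Final = 2.00 × 10^5 PFU/mL / 6000 = 33.3 PFU/mL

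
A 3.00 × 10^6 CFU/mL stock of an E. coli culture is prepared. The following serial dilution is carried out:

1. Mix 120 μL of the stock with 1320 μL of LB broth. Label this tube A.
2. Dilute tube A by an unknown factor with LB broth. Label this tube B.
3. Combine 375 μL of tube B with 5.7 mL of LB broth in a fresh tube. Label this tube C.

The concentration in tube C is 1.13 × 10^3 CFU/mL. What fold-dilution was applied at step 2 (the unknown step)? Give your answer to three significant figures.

Step 1: 120 μL + 1320 μL = 1440 μL total → factor 1440/120 = 12
Step 2: unknown factor x
Step 3: 375 μL + 5.7 mL = 6075 μL total → factor 6075/375 = 16.2
Product of known-step factors = 194.4
Overall factor = 3.00 × 10^6 CFU/mL / (1.13 × 10^3 CFU/mL) = 2654.9
x = 2654.9 / 194.4 = 13.7

13.7-fold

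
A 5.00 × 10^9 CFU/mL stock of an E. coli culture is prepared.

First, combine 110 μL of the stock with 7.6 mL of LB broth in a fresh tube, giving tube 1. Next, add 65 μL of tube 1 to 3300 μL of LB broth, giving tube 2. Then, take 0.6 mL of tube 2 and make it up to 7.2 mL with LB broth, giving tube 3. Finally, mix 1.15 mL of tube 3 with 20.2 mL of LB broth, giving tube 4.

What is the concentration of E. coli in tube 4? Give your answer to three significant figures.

6.19 × 10^3 CFU/mL

Step 1: 110 μL + 7.6 mL = 7710 μL total → factor 7710/110 = 70.091
Step 2: 65 μL + 3300 μL = 3365 μL total → factor 3365/65 = 51.769
Step 3: 0.6 mL brought to 7.2 mL → factor 7.2/0.6 = 12
Step 4: 1.15 mL + 20.2 mL = 21.35 mL total → factor 21.35/1.15 = 18.565
Overall dilution factor = 70.091 × 51.769 × 12 × 18.565 = 8.0838 × 10^5
Final = 5.00 × 10^9 CFU/mL / 8.0838 × 10^5 = 6.19 × 10^3 CFU/mL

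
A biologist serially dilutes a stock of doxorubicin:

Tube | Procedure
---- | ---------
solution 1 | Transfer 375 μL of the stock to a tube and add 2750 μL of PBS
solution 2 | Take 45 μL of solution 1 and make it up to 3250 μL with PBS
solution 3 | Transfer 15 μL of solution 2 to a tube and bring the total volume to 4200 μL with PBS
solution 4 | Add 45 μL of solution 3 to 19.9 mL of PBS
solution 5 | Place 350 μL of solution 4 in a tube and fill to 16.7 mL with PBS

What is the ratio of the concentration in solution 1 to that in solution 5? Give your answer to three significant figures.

Step 1: 375 μL + 2750 μL = 3125 μL total → factor 3125/375 = 8.3333
Step 2: 45 μL brought to 3250 μL → factor 3250/45 = 72.222
Step 3: 15 μL brought to 4200 μL → factor 4200/15 = 280
Step 4: 45 μL + 19.9 mL = 19945 μL total → factor 19945/45 = 443.22
Step 5: 350 μL brought to 16.7 mL → factor 16700/350 = 47.714
Dilution factor to solution 1 = 8.3333; to solution 5 = 3.5638 × 10^9
[solution 1]/[solution 5] = (factor to solution 5)/(factor to solution 1) = 3.5638 × 10^9/8.3333 = 4.28 × 10^8

4.28 × 10^8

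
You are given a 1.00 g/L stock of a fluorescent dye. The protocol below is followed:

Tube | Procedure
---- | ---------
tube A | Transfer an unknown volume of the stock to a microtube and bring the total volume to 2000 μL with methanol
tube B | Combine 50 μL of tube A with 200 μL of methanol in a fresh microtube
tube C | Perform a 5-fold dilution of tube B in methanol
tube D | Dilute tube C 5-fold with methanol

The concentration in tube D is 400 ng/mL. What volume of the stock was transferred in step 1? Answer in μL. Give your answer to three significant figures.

100 μL

Step 1: v brought to 2000 μL → factor = 2000 μL/v
Step 2: 50 μL + 200 μL = 250 μL total → factor 250/50 = 5
Step 3: 5-fold → factor 5
Step 4: 5-fold → factor 5
Product of known-step factors = 125
Overall factor = 1.00 g/L / (400 ng/mL) = 2500
Step-1 factor = 2500 / 125 = 20
v = 2000 μL / 20 = 100 μL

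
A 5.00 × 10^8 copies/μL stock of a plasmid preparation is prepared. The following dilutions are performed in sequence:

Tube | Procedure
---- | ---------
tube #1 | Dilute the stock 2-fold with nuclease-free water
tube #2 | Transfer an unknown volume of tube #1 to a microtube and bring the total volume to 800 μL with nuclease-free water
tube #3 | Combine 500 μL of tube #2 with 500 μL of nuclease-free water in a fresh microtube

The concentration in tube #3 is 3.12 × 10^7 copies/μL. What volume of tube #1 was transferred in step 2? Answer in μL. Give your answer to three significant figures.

200 μL

Step 1: 2-fold → factor 2
Step 2: v brought to 800 μL → factor = 800 μL/v
Step 3: 500 μL + 500 μL = 1000 μL total → factor 1000/500 = 2
Product of known-step factors = 4
Overall factor = 5.00 × 10^8 copies/μL / (3.12 × 10^7 copies/μL) = 16.026
Step-2 factor = 16.026 / 4 = 4.0064
v = 800 μL / 4.0064 = 200 μL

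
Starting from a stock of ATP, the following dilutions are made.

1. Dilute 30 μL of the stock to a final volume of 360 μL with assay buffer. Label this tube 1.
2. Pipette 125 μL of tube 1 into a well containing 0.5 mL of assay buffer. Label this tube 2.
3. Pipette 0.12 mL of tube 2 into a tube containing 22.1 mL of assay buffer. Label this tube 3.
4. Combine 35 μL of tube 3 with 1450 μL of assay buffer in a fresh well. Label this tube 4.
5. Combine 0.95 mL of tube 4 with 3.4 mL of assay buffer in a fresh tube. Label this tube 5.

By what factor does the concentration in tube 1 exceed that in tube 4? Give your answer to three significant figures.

3.93 × 10^4

Step 1: 30 μL brought to 360 μL → factor 360/30 = 12
Step 2: 125 μL + 0.5 mL = 625 μL total → factor 625/125 = 5
Step 3: 0.12 mL + 22.1 mL = 22.22 mL total → factor 22.22/0.12 = 185.17
Step 4: 35 μL + 1450 μL = 1485 μL total → factor 1485/35 = 42.429
Dilution factor to tube 1 = 12; to tube 4 = 4.7138 × 10^5
[tube 1]/[tube 4] = (factor to tube 4)/(factor to tube 1) = 4.7138 × 10^5/12 = 3.93 × 10^4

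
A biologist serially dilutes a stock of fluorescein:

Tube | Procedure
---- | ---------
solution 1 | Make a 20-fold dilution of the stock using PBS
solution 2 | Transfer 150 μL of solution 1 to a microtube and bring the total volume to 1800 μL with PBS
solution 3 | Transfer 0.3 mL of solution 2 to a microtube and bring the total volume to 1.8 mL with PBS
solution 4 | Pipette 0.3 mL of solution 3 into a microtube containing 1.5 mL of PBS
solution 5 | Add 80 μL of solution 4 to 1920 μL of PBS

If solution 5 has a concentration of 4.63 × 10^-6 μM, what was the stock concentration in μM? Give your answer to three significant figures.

1.00 μM

Step 1: 20-fold → factor 20
Step 2: 150 μL brought to 1800 μL → factor 1800/150 = 12
Step 3: 0.3 mL brought to 1.8 mL → factor 1.8/0.3 = 6
Step 4: 0.3 mL + 1.5 mL = 1.8 mL total → factor 1.8/0.3 = 6
Step 5: 80 μL + 1920 μL = 2000 μL total → factor 2000/80 = 25
Overall dilution factor = 20 × 12 × 6 × 6 × 25 = 2.16 × 10^5
Stock = 4.63 × 10^-6 μM × 2.16 × 10^5 = 1.00 μM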